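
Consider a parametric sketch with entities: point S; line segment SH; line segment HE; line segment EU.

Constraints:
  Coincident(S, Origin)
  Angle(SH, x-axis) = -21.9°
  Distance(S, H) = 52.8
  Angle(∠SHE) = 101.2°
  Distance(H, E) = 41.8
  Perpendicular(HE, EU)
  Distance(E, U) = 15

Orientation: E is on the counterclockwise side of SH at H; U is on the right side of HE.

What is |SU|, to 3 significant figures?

84.7

S is at the origin; SH runs at -21.9° with length 52.8, so H = 52.8·(cos -21.9°, sin -21.9°) = (49.0, -19.7). ∠SHE = 101.2°, so HE runs at -21.9° + (180° − 101.2°) = 56.9° from the x-axis; with |HE| = 41.8, E = H + 41.8·(cos 56.9°, sin 56.9°) = (71.8, 15.3). HE is perpendicular to EU; with |EU| = 15.0 on the right of HE, U = E + 15.0·(0.838, -0.546) = (84.4, 7.13). Then |SU| = |U − S| = 84.7.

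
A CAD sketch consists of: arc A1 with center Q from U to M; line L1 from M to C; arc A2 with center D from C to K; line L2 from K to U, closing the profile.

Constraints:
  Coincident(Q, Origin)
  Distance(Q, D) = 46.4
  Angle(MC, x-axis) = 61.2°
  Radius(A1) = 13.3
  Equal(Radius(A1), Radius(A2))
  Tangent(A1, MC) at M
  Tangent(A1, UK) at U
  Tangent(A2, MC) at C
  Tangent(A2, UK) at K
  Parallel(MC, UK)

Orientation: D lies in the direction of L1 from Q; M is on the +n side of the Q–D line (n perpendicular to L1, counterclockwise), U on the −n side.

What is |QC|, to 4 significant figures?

48.27

The slot axis is L1's direction at 61.2°, so u = (cos 61.2°, sin 61.2°) = (0.4818, 0.8763) and n = (−sin 61.2°, cos 61.2°) = (-0.8763, 0.4818). Q is at the origin and D lies 46.4 along u from Q, so D = 46.4·u = (22.35, 40.66). Tangency of A1 to both parallel lines with radius 13.3 puts M and U at Q ± 13.3·n: M = (-11.65, 6.407), U = (11.65, -6.407). Equal radii place C and K the same way about D: C = D + 13.3·n = (10.70, 47.07), K = D − 13.3·n = (34.01, 34.25). Then |QC| = |C − Q| = 48.27.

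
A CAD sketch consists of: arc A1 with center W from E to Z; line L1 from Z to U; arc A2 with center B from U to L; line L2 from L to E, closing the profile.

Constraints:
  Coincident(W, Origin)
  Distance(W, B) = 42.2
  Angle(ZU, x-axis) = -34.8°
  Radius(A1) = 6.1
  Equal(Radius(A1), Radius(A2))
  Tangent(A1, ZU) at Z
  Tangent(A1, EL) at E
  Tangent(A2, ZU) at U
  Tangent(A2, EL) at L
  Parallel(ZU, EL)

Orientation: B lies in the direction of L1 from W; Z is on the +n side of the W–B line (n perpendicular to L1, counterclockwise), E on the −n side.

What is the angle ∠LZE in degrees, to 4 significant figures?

73.88°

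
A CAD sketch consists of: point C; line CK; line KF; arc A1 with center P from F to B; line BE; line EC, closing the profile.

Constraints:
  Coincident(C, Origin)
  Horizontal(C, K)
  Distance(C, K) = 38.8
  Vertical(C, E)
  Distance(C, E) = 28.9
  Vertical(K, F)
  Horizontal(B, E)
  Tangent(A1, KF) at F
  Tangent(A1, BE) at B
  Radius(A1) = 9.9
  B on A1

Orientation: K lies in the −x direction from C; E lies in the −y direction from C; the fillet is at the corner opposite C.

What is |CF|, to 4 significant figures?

43.20

The virtual corner opposite C is at (-38.80, -28.90). A1 meets KF tangentially, so PF is at right angles to KF and tangency of A1 to BE means the radius PB is perpendicular to BE, with radius 9.9, so the center P sits 9.9 in from both sides at P = (-28.90, -19.00). That places the tangent points at F = (-38.80, -19.00) on KF and B = (-28.90, -28.90) on BE. Then |CF| = |F − C| = 43.20.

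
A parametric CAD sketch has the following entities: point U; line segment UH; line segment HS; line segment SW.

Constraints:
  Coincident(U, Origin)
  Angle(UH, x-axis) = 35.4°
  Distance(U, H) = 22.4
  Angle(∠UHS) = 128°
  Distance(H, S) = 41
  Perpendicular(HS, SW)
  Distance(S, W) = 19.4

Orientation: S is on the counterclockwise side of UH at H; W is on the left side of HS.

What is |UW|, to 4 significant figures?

54.82

∠UHS = 128.0°, so HS runs at 35.4° + (180° − 128.0°) = 87.40° from the x-axis; with |HS| = 41.0, S = H + 41.0·(cos 87.40°, sin 87.40°) = (20.12, 53.93). The perpendicularity gives SW at right angles to HS; with |SW| = 19.4 on the left of HS, W = S + 19.4·(-0.9990, 0.04536) = (0.7387, 54.81). Then |UW| = |W − U| = 54.82.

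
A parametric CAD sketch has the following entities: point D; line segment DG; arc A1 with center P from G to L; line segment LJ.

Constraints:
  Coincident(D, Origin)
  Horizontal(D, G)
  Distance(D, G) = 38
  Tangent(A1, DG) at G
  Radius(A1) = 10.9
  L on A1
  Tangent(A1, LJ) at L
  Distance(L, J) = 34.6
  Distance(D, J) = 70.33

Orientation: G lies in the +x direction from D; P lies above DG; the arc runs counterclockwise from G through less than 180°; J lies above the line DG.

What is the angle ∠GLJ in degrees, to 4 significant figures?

141.3°

D is at the origin; D and G share the same y with |DG| = 38.0 and G on the +x side, so G = (38.00, 0.000). A1 meets DG tangentially, so PG is at right angles to DG, so P = G + (0, 10.9) = (38.00, 10.90). Since PL ⟂ LJ (tangency), |PJ| = √(10.9² + 34.6²) = 36.28 regardless of where L sits on A1. So J lies on both circle(D, 70.33) and circle(P, 36.28); the above-DG intersection is J = (56.20, 42.28). L is the foot of the tangent from J: L = (48.64, 8.516).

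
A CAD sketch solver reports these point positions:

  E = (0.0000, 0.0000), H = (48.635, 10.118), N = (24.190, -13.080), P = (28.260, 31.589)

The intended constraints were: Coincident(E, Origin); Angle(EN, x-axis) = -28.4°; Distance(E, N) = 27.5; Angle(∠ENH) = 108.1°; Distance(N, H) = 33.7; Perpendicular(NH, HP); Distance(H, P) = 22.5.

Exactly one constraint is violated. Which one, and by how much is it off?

Distance(H, P) = 22.5 — off by 7.10.

E = (0.00, 0.00) ✓; EN at -28.40° ✓; |EN| = 27.50 ✓; ∠ENH = 108.1° ✓; |NH| = 33.70 ✓; ∠(NH, HP) = 90.00° ✓; |HP| = 29.60 ✗.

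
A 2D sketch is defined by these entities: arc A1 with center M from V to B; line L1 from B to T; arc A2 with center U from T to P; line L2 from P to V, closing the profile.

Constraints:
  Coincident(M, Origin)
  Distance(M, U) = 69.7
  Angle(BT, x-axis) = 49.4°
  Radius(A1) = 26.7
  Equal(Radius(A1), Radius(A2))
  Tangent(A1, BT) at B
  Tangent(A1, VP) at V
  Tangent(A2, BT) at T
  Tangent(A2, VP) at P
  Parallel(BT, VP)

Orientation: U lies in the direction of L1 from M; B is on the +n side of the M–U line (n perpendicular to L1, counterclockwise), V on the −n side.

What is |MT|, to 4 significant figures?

74.64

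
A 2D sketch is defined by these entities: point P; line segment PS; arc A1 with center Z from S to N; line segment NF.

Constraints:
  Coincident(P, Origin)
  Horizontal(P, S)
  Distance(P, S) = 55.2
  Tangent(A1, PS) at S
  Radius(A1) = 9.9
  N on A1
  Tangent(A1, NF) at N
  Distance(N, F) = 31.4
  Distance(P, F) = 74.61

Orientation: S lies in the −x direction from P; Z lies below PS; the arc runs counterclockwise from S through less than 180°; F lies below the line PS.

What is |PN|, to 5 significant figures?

65.963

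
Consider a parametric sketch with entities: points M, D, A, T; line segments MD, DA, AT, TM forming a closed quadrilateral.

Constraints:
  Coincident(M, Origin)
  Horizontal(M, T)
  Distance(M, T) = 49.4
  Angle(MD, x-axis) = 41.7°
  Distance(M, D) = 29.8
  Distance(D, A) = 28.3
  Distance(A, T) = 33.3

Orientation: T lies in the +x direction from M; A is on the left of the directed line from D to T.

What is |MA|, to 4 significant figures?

57.70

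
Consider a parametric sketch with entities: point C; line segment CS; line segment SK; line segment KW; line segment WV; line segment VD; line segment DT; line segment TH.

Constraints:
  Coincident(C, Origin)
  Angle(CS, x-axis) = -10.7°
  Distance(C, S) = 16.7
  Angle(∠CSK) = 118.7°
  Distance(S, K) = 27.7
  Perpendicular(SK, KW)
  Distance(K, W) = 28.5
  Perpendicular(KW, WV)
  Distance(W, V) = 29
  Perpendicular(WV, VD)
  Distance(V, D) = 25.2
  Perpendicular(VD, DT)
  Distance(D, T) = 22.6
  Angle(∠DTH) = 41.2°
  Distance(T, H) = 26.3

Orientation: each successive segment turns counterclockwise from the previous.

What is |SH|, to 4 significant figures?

20.68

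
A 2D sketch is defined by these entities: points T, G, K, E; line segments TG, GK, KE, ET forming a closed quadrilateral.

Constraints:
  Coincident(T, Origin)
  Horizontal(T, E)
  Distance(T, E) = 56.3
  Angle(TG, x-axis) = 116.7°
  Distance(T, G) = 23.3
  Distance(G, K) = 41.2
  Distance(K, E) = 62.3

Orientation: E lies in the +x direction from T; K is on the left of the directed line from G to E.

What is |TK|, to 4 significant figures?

53.22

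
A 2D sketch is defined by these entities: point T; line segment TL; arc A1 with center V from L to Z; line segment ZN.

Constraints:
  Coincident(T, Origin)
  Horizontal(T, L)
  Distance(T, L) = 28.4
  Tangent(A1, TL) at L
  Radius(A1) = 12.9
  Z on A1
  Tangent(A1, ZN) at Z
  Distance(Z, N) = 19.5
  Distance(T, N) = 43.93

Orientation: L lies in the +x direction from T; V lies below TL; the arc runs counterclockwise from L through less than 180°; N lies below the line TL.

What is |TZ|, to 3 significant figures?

24.9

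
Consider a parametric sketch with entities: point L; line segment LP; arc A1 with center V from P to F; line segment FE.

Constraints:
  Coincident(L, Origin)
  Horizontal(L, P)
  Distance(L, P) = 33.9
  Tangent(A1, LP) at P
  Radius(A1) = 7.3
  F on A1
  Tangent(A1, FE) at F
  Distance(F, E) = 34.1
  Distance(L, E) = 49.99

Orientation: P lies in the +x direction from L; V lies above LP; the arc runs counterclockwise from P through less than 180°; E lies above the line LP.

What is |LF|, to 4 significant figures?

41.88

Checks: |VF| = 7.300 ✓; ∠(VF, FE) = 90.00° ✓; |FE| = 34.10 ✓; |LE| = 49.99 ✓.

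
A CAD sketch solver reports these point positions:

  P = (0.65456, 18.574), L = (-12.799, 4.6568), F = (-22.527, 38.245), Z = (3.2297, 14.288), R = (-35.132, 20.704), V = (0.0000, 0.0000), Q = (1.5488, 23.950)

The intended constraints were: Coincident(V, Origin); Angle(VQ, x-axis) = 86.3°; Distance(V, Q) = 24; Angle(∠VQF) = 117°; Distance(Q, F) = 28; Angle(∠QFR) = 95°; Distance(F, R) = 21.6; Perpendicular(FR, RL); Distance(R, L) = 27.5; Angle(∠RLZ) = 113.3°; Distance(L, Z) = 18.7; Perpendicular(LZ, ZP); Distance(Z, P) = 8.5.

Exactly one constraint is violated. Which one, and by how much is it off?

Distance(Z, P) = 8.5 — off by 3.50.

V = (0.00, 0.00) ✓; VQ at 86.30° ✓; |VQ| = 24.00 ✓; ∠VQF = 117.0° ✓; |QF| = 28.00 ✓; ∠QFR = 95.00° ✓; |FR| = 21.60 ✓; ∠(FR, RL) = 90.00° ✓; |RL| = 27.50 ✓; ∠RLZ = 113.3° ✓; |LZ| = 18.70 ✓; ∠(LZ, ZP) = 90.00° ✓; |ZP| = 5.000 ✗.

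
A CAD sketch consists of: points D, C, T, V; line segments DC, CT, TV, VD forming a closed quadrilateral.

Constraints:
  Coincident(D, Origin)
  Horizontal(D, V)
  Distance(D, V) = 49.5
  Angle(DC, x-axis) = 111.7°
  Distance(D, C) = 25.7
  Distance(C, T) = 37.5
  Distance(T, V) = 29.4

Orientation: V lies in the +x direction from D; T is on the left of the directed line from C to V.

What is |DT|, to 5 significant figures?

34.117

Checks: |CT| = 37.50 ✓; |TV| = 29.40 ✓.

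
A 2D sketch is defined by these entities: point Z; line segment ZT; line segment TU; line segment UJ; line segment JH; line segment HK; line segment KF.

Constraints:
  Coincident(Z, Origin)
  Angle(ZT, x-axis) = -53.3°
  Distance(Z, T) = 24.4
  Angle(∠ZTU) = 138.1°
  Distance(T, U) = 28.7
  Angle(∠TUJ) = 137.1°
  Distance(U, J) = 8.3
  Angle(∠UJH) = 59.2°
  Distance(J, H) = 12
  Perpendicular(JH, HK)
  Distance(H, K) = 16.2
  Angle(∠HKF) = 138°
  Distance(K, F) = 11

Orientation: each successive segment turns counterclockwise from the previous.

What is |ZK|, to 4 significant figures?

43.37

∠UJH = 59.2° gives JH at 152.3° from the x-axis; with |JH| = 12.0, H = (39.17, -15.32). JH is perpendicular to HK, so HK runs at -117.7°; with |HK| = 16.2, K = (31.64, -29.66). Then |ZK| = |K − Z| = 43.37.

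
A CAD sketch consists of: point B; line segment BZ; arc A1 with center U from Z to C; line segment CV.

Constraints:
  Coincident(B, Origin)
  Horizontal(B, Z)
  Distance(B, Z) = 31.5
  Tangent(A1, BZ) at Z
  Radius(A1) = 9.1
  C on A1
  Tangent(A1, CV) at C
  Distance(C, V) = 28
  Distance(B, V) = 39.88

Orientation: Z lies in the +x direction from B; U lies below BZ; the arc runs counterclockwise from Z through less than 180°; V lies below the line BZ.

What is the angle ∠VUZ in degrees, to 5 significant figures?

153.40°

B is at the origin; BZ is horizontal with |BZ| = 31.5 and Z on the +x side, so Z = (31.500, 0.0000). Tangency of A1 to BZ means the radius UZ is perpendicular to BZ, so U = Z + (0, -9.1) = (31.500, -9.1000). Since UC ⟂ CV (tangency), |UV| = √(9.1² + 28.0²) = 29.442 regardless of where C sits on A1. So V lies on both circle(B, 39.88) and circle(U, 29.442); the below-BZ intersection is V = (18.316, -35.425). C is the foot of the tangent from V: C = (22.502, -7.7396).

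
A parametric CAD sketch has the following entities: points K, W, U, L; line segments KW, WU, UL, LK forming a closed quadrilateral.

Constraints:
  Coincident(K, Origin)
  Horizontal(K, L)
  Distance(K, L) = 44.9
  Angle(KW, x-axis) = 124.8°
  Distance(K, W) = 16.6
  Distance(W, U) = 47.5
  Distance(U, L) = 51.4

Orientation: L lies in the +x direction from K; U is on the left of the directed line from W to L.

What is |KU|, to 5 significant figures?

52.956

Checks: |WU| = 47.50 ✓; |UL| = 51.40 ✓.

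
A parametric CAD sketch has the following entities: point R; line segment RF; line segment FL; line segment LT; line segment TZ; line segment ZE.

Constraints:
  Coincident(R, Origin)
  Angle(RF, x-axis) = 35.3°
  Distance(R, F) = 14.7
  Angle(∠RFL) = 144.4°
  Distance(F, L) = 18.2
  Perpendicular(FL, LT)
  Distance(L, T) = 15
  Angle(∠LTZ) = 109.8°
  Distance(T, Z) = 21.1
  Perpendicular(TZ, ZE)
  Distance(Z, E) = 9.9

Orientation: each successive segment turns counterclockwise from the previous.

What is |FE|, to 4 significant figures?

13.77

R is at the origin; RF runs at 35.3° with length 14.7, so F = (12.00, 8.495). ∠RFL = 144.4° gives FL at 70.90° from the x-axis; with |FL| = 18.2, L = (17.95, 25.69). The perpendicularity gives LT at right angles to FL, so LT runs at 160.9°; with |LT| = 15.0, T = (3.778, 30.60). ∠LTZ = 109.8° gives TZ at -128.9° from the x-axis; with |TZ| = 21.1, Z = (-9.472, 14.18). The perpendicularity gives ZE at right angles to TZ, so ZE runs at -38.90°; with |ZE| = 9.9, E = (-1.767, 7.963). Then |FE| = |E − F| = 13.77.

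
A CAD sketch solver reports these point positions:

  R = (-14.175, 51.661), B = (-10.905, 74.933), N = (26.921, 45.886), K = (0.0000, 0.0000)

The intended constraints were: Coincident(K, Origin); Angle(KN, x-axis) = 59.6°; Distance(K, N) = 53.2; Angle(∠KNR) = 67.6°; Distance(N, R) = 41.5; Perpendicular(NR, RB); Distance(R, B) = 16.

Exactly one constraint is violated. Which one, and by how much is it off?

Distance(R, B) = 16 — off by 7.50.

K = (0.00, 0.00) ✓; KN at 59.60° ✓; |KN| = 53.20 ✓; ∠KNR = 67.60° ✓; |NR| = 41.50 ✓; ∠(NR, RB) = 90.00° ✓; |RB| = 23.50 ✗.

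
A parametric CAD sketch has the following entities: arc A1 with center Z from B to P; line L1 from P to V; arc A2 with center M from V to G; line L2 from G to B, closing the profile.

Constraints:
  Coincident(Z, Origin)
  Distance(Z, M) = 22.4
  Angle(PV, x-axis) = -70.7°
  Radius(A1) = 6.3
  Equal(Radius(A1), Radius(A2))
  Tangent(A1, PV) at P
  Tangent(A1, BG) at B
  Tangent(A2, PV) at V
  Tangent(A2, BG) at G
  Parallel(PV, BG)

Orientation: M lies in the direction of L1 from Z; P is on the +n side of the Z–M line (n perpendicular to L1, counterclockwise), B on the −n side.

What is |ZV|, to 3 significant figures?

23.3

The slot axis is L1's direction at -70.7°, so u = (cos -70.7°, sin -70.7°) = (0.331, -0.944) and n = (−sin -70.7°, cos -70.7°) = (0.944, 0.331). Z is at the origin and M lies 22.4 along u from Z, so M = 22.4·u = (7.40, -21.1). Tangency of A1 to both parallel lines with radius 6.3 puts P and B at Z ± 6.3·n: P = (5.95, 2.08), B = (-5.95, -2.08). Equal radii place V and G the same way about M: V = M + 6.3·n = (13.3, -19.1), G = M − 6.3·n = (1.46, -23.2). Then |ZV| = |V − Z| = 23.3.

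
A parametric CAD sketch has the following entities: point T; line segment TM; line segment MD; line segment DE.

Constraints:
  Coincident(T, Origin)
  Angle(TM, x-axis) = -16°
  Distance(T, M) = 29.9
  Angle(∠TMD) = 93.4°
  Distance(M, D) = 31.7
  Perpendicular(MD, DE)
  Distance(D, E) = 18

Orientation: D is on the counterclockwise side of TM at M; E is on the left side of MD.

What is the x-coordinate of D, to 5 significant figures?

39.271

T is at the origin; TM runs at -16.0° with length 29.9, so M = 29.9·(cos -16.0°, sin -16.0°) = (28.742, -8.2416). ∠TMD = 93.4°, so MD runs at -16.0° + (180° − 93.4°) = 70.600° from the x-axis; with |MD| = 31.7, D = M + 31.7·(cos 70.600°, sin 70.600°) = (39.271, 21.659). So D.x = 39.271.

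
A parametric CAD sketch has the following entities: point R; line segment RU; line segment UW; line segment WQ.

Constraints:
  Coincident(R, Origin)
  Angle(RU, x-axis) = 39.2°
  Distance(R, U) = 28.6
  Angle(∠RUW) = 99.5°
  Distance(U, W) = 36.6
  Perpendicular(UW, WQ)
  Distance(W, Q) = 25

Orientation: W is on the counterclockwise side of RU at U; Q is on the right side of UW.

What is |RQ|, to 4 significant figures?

67.37

R is at the origin; RU runs at 39.2° with length 28.6, so U = 28.6·(cos 39.2°, sin 39.2°) = (22.16, 18.08). ∠RUW = 99.5°, so UW runs at 39.2° + (180° − 99.5°) = 119.7° from the x-axis; with |UW| = 36.6, W = U + 36.6·(cos 119.7°, sin 119.7°) = (4.030, 49.87). The perpendicularity gives WQ at right angles to UW; with |WQ| = 25.0 on the right of UW, Q = W + 25.0·(0.8686, 0.4955) = (25.75, 62.25). Then |RQ| = |Q − R| = 67.37.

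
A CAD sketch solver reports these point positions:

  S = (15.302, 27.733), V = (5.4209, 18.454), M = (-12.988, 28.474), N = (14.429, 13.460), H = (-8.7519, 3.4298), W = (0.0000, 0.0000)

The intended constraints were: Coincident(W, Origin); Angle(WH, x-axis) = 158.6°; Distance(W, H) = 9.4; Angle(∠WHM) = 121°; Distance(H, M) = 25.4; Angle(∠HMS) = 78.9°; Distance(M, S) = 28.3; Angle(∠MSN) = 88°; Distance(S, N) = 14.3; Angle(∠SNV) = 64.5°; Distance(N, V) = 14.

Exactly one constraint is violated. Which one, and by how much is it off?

Distance(N, V) = 14 — off by 3.70.

W = (0.00, 0.00) ✓; WH at 158.6° ✓; |WH| = 9.400 ✓; ∠WHM = 121.0° ✓; |HM| = 25.40 ✓; ∠HMS = 78.90° ✓; |MS| = 28.30 ✓; ∠MSN = 88.00° ✓; |SN| = 14.30 ✓; ∠SNV = 64.50° ✓; |NV| = 10.30 ✗.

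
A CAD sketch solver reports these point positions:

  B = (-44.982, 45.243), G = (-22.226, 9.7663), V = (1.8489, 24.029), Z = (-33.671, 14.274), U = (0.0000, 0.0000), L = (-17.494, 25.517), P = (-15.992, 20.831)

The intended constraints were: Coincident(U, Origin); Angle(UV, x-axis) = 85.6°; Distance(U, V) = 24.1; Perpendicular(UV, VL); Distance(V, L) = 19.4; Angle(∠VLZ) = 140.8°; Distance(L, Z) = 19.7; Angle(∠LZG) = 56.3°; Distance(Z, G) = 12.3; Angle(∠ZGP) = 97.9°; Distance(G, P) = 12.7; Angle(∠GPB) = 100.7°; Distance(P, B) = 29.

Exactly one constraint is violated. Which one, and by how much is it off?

Distance(P, B) = 29 — off by 8.90.

U = (0.00, 0.00) ✓; UV at 85.60° ✓; |UV| = 24.10 ✓; ∠(UV, VL) = 90.00° ✓; |VL| = 19.40 ✓; ∠VLZ = 140.8° ✓; |LZ| = 19.70 ✓; ∠LZG = 56.30° ✓; |ZG| = 12.30 ✓; ∠ZGP = 97.90° ✓; |GP| = 12.70 ✓; ∠GPB = 100.7° ✓; |PB| = 37.90 ✗.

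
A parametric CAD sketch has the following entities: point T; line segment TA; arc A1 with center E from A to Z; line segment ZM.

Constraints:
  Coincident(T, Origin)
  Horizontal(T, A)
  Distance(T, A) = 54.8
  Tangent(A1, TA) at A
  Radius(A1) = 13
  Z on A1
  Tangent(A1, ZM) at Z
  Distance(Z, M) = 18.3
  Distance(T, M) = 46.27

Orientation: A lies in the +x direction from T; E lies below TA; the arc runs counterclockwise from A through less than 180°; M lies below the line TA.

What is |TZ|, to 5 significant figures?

43.331

T is at the origin; TA is horizontal with |TA| = 54.8 and A on the +x side, so A = (54.800, 0.0000). The tangent condition forces EA to be normal to TA, so E = A + (0, -13) = (54.800, -13.000). Since EZ ⟂ ZM (tangency), |EM| = √(13.0² + 18.3²) = 22.447 regardless of where Z sits on A1. So M lies on both circle(T, 46.27) and circle(E, 22.447); the below-TA intersection is M = (37.423, -27.211). Z is the foot of the tangent from M: Z = (42.263, -9.5621).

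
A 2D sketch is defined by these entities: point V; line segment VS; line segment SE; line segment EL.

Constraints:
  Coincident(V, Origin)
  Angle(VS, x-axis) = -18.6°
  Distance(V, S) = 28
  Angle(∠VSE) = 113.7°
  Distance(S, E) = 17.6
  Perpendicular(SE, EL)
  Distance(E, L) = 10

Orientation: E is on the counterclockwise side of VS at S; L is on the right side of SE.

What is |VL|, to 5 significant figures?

45.855

V is at the origin; VS runs at -18.6° with length 28.0, so S = 28.0·(cos -18.6°, sin -18.6°) = (26.538, -8.9309). ∠VSE = 113.7°, so SE runs at -18.6° + (180° − 113.7°) = 47.700° from the x-axis; with |SE| = 17.6, E = S + 17.6·(cos 47.700°, sin 47.700°) = (38.383, 4.0866). The perpendicularity gives EL at right angles to SE; with |EL| = 10.0 on the right of SE, L = E + 10.0·(0.73963, -0.67301) = (45.779, -2.6435). Then |VL| = |L − V| = 45.855.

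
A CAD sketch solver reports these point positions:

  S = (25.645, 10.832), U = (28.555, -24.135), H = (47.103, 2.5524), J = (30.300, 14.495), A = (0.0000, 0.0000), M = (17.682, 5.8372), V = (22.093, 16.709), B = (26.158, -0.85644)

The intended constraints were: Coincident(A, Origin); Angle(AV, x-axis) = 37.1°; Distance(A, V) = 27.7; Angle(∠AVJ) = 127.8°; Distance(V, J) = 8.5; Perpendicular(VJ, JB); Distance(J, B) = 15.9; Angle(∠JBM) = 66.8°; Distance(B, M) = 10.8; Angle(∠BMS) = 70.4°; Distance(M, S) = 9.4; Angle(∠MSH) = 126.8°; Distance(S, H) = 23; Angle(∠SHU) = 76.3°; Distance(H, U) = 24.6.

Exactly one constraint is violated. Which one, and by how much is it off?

Distance(H, U) = 24.6 — off by 7.90.

A = (0.00, 0.00) ✓; AV at 37.10° ✓; |AV| = 27.70 ✓; ∠AVJ = 127.8° ✓; |VJ| = 8.500 ✓; ∠(VJ, JB) = 90.00° ✓; |JB| = 15.90 ✓; ∠JBM = 66.80° ✓; |BM| = 10.80 ✓; ∠BMS = 70.40° ✓; |MS| = 9.400 ✓; ∠MSH = 126.8° ✓; |SH| = 23.00 ✓; ∠SHU = 76.30° ✓; |HU| = 32.50 ✗.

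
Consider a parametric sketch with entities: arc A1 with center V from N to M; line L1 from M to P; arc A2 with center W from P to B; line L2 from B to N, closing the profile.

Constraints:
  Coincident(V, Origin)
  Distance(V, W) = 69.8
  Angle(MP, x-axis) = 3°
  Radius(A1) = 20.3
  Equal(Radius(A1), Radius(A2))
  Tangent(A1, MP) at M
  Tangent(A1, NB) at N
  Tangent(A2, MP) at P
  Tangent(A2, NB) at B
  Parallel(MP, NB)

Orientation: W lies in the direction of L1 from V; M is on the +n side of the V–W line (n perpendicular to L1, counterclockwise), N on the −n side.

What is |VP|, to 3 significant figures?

72.7

The slot axis is L1's direction at 3.0°, so u = (cos 3.0°, sin 3.0°) = (0.999, 0.0523) and n = (−sin 3.0°, cos 3.0°) = (-0.0523, 0.999). V is at the origin and W lies 69.8 along u from V, so W = 69.8·u = (69.7, 3.65). Tangency of A1 to both parallel lines with radius 20.3 puts M and N at V ± 20.3·n: M = (-1.06, 20.3), N = (1.06, -20.3). Equal radii place P and B the same way about W: P = W + 20.3·n = (68.6, 23.9), B = W − 20.3·n = (70.8, -16.6). Then |VP| = |P − V| = 72.7.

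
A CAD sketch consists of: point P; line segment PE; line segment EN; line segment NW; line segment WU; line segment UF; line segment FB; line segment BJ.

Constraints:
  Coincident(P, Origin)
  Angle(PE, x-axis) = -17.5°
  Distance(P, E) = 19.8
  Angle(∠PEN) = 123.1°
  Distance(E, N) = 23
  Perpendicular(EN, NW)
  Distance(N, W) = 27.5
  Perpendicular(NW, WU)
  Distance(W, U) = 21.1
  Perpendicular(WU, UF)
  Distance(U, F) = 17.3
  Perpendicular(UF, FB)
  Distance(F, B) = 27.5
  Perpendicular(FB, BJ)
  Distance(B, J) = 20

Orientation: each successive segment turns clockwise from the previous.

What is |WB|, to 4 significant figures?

18.45

P is at the origin; PE runs at -17.5° with length 19.8, so E = (18.88, -5.954). ∠PEN = 123.1° gives EN at -74.40° from the x-axis; with |EN| = 23.0, N = (25.07, -28.11). The perpendicularity gives NW at right angles to EN, so NW runs at -164.4°; with |NW| = 27.5, W = (-1.418, -35.50). NW ⟂ WU, so WU runs at 105.6°; with |WU| = 21.1, U = (-7.092, -15.18). The perpendicularity gives UF at right angles to WU, so UF runs at 15.60°; with |UF| = 17.3, F = (9.570, -10.53). The perpendicularity gives FB at right angles to UF, so FB runs at -74.40°; with |FB| = 27.5, B = (16.97, -37.01). Then |WB| = |B − W| = 18.45.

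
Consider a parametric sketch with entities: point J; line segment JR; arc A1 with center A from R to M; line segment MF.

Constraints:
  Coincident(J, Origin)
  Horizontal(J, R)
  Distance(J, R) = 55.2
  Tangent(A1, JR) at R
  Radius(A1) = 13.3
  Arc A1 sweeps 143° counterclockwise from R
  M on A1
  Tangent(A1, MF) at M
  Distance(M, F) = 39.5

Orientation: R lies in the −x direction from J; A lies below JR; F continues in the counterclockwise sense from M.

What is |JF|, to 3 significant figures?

57.2

J is at the origin; J and R share the same y with |JR| = 55.2 and R on the −x side, so R = (-55.2, 0.00). A1 meets JR tangentially, so AR is at right angles to JR, so A = R + (0, -13.3) = (-55.2, -13.3). On A1, R sits at bearing 90° from A; a 143° counterclockwise sweep puts M at bearing 233°, so M = A + 13.3·(cos 233°, sin 233°) = (-63.2, -23.9). The tangent condition forces AM to be normal to MF, so MF runs along (−sin 233°, cos 233°); with |MF| = 39.5, F = (-31.7, -47.7). Then |JF| = |F − J| = 57.2.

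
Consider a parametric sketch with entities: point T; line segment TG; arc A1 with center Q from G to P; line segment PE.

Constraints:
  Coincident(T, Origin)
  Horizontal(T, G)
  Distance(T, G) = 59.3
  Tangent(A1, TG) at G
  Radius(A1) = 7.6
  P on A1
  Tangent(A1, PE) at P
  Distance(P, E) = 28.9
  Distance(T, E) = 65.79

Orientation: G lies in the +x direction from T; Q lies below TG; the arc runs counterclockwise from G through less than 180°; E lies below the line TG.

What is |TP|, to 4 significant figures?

52.39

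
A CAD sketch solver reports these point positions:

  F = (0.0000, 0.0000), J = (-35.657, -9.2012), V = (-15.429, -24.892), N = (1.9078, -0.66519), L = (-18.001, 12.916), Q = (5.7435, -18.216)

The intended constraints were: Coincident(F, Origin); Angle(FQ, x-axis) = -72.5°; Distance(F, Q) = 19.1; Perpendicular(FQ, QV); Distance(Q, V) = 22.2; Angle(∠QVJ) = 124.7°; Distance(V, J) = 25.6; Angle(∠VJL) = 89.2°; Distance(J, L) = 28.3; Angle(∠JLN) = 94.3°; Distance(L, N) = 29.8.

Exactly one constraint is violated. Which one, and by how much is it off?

Distance(L, N) = 29.8 — off by 5.70.

F = (0.00, 0.00) ✓; FQ at -72.50° ✓; |FQ| = 19.10 ✓; ∠(FQ, QV) = 90.00° ✓; |QV| = 22.20 ✓; ∠QVJ = 124.7° ✓; |VJ| = 25.60 ✓; ∠VJL = 89.20° ✓; |JL| = 28.30 ✓; ∠JLN = 94.30° ✓; |LN| = 24.10 ✗.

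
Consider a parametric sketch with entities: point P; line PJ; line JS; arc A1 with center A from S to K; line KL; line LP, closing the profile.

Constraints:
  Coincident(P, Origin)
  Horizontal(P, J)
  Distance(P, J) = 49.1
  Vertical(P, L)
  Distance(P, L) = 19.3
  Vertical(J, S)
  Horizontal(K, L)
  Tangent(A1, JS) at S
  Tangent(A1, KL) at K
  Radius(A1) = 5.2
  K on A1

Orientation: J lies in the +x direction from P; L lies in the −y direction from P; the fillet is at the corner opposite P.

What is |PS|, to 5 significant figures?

51.084

The virtual corner opposite P is at (49.100, -19.300). Since A1 is tangent to JS there, AS ⟂ JS and since A1 is tangent to KL there, AK ⟂ KL, with radius 5.2, so the center A sits 5.2 in from both sides at A = (43.900, -14.100). That places the tangent points at S = (49.100, -14.100) on JS and K = (43.900, -19.300) on KL. Then |PS| = |S − P| = 51.084.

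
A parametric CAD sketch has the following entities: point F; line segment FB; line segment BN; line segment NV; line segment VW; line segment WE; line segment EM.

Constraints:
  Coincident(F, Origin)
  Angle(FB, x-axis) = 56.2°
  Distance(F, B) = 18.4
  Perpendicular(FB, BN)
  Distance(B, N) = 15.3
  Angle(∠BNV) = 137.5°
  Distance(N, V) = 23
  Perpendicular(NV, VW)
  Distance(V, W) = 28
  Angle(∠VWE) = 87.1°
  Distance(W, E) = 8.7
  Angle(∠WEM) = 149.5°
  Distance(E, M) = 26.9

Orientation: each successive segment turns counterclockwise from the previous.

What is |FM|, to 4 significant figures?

14.52

F is at the origin; FB runs at 56.2° with length 18.4, so B = (10.24, 15.29). FB ⟂ BN, so BN runs at 146.2°; with |BN| = 15.3, N = (-2.478, 23.80). ∠BNV = 137.5° gives NV at -171.3° from the x-axis; with |NV| = 23.0, V = (-25.21, 20.32). NV ⟂ VW, so VW runs at -81.30°; with |VW| = 28.0, W = (-20.98, -7.355). ∠VWE = 87.1° gives WE at 11.60° from the x-axis; with |WE| = 8.7, E = (-12.46, -5.606). ∠WEM = 149.5° gives EM at 42.10° from the x-axis; with |EM| = 26.9, M = (7.503, 12.43). Then |FM| = |M − F| = 14.52.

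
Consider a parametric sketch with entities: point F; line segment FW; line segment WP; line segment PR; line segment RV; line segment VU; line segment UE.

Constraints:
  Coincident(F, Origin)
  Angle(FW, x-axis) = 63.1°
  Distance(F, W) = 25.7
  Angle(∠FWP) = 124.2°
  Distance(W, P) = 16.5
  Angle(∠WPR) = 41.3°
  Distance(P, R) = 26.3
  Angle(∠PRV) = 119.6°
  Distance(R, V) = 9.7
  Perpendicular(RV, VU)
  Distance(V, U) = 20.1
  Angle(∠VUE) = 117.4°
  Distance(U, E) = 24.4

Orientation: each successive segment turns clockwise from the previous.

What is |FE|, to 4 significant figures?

44.13

F is at the origin; FW runs at 63.1° with length 25.7, so W = (11.63, 22.92). ∠FWP = 124.2° gives WP at 7.300° from the x-axis; with |WP| = 16.5, P = (27.99, 25.02). ∠WPR = 41.3° gives PR at -131.4° from the x-axis; with |PR| = 26.3, R = (10.60, 5.288). ∠PRV = 119.6° gives RV at 168.2° from the x-axis; with |RV| = 9.7, V = (1.106, 7.271). The perpendicularity gives VU at right angles to RV, so VU runs at 78.20°; with |VU| = 20.1, U = (5.217, 26.95). ∠VUE = 117.4° gives UE at 15.60° from the x-axis; with |UE| = 24.4, E = (28.72, 33.51). Then |FE| = |E − F| = 44.13.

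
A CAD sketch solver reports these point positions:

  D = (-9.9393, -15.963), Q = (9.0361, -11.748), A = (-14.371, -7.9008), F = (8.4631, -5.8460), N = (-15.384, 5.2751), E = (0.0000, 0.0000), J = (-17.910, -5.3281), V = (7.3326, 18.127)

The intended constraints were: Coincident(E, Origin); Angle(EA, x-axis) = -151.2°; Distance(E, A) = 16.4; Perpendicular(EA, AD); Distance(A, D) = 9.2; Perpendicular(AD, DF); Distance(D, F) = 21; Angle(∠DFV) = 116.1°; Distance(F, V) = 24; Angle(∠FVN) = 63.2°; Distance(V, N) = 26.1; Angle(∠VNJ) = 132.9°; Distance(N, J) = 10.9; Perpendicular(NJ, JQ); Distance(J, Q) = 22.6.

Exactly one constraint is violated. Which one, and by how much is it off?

Distance(J, Q) = 22.6 — off by 5.10.

E = (0.00, 0.00) ✓; EA at -151.2° ✓; |EA| = 16.40 ✓; ∠(EA, AD) = 90.00° ✓; |AD| = 9.200 ✓; ∠(AD, DF) = 90.00° ✓; |DF| = 21.00 ✓; ∠DFV = 116.1° ✓; |FV| = 24.00 ✓; ∠FVN = 63.20° ✓; |VN| = 26.10 ✓; ∠VNJ = 132.9° ✓; |NJ| = 10.90 ✓; ∠(NJ, JQ) = 90.00° ✓; |JQ| = 27.70 ✗.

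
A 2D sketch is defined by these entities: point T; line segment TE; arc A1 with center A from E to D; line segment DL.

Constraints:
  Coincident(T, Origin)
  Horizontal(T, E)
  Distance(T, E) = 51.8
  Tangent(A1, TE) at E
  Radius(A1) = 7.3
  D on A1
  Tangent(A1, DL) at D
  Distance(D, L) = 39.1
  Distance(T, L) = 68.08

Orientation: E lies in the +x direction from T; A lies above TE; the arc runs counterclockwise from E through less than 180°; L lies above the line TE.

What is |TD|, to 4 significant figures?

59.57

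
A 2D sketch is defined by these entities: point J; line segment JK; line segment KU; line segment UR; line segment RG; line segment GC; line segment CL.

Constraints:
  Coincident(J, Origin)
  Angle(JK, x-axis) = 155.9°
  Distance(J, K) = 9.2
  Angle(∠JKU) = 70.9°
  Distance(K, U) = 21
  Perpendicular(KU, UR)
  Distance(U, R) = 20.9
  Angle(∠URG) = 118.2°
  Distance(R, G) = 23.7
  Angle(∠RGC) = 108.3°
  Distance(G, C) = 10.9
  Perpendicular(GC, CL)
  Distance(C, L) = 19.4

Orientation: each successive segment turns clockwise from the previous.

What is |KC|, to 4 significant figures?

25.80

J is at the origin; JK runs at 155.9° with length 9.2, so K = (-8.398, 3.757). ∠JKU = 70.9° gives KU at 46.80° from the x-axis; with |KU| = 21.0, U = (5.977, 19.06). KU is perpendicular to UR, so UR runs at -43.20°; with |UR| = 20.9, R = (21.21, 4.758). ∠URG = 118.2° gives RG at -105.0° from the x-axis; with |RG| = 23.7, G = (15.08, -18.13). ∠RGC = 108.3° gives GC at -176.7° from the x-axis; with |GC| = 10.9, C = (4.197, -18.76). Then |KC| = |C − K| = 25.80.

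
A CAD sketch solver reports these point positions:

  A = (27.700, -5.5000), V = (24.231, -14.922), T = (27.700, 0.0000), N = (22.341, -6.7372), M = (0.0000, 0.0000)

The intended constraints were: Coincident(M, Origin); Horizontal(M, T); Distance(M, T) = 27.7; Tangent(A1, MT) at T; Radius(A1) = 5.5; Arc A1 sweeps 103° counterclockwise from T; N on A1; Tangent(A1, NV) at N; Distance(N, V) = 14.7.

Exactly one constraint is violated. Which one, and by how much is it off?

Distance(N, V) = 14.7 — off by 6.30.

M = (0.00, 0.00) ✓; M.y = 0.00, T.y = 0.00 ✓; |MT| = 27.70 ✓; ∠(AT, TM) = 90.00° ✓; |AT| = 5.500 ✓; bearing(A→N) − bearing(A→T) = 103.0° ✓; |AN| = 5.500 ✓; ∠(AN, NV) = 90.00° ✓; |NV| = 8.400 ✗.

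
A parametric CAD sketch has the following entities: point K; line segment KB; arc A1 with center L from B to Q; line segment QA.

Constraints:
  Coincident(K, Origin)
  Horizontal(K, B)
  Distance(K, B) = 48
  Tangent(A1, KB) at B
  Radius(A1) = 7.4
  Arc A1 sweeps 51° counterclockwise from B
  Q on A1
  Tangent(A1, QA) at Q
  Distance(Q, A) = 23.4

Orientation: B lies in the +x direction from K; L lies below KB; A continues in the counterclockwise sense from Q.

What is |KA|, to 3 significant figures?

34.6

On A1, B sits at bearing 90° from L; a 51° counterclockwise sweep puts Q at bearing 141°, so Q = L + 7.4·(cos 141°, sin 141°) = (42.2, -2.74). The tangent condition forces LQ to be normal to QA, so QA runs along (−sin 141°, cos 141°); with |QA| = 23.4, A = (27.5, -20.9). Then |KA| = |A − K| = 34.6.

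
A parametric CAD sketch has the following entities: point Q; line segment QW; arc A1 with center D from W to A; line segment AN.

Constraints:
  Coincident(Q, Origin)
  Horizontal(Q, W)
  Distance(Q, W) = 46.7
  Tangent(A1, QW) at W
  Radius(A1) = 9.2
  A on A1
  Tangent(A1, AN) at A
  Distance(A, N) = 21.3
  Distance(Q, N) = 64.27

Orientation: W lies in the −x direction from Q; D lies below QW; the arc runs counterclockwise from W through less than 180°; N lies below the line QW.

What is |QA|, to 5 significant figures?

56.582

Q is at the origin; QW is horizontal with |QW| = 46.7 and W on the −x side, so W = (-46.700, 0.0000). The tangent condition forces DW to be normal to QW, so D = W + (0, -9.2) = (-46.700, -9.2000). Since DA ⟂ AN (tangency), |DN| = √(9.2² + 21.3²) = 23.202 regardless of where A sits on A1. So N lies on both circle(Q, 64.27) and circle(D, 23.202); the below-QW intersection is N = (-56.789, -30.093). A is the foot of the tangent from N: A = (-55.892, -8.8124).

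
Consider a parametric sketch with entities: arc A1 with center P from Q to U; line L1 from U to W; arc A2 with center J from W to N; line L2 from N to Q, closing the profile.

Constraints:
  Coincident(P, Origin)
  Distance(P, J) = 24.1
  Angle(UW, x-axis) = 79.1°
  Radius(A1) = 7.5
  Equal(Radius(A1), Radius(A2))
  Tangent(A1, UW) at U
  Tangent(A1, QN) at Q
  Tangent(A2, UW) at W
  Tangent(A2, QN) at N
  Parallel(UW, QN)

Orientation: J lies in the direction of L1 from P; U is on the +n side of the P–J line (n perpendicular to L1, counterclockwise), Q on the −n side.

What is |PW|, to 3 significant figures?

25.2

Tangency of A1 to both parallel lines with radius 7.5 puts U and Q at P ± 7.5·n: U = (-7.36, 1.42), Q = (7.36, -1.42). Equal radii place W and N the same way about J: W = J + 7.5·n = (-2.81, 25.1), N = J − 7.5·n = (11.9, 22.2). Then |PW| = |W − P| = 25.2.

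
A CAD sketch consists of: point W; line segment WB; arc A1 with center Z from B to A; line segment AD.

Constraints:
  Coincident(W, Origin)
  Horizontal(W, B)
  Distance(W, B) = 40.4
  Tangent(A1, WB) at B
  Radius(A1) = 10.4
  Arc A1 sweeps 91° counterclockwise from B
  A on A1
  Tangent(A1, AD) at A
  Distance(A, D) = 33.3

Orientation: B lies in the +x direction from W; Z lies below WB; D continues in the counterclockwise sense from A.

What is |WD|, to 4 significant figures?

53.48

On A1, B sits at bearing 90° from Z; a 91° counterclockwise sweep puts A at bearing 181°, so A = Z + 10.4·(cos 181°, sin 181°) = (30.00, -10.58). Tangency of A1 to AD means the radius ZA is perpendicular to AD, so AD runs along (−sin 181°, cos 181°); with |AD| = 33.3, D = (30.58, -43.88). Then |WD| = |D − W| = 53.48.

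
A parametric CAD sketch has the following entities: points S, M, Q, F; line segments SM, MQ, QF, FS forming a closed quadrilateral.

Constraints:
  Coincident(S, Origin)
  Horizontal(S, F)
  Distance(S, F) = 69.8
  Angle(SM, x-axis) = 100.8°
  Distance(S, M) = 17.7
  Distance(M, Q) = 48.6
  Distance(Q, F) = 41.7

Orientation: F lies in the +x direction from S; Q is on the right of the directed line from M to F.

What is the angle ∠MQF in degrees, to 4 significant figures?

112.4°

S is at the origin; S and F share the same y with |SF| = 69.8 and F in +x, so F = (69.8, 0). SM runs at 100.8° with |SM| = 17.7, so M = (-3.317, 17.39). Q is determined by |MQ| = 48.6 and |QF| = 41.7 together: it lies at the intersection of circle(M, 48.6) and circle(F, 41.7). With |MF| = 75.16, the foot of the radical line on MF is 41.72 from M and the perpendicular offset is √(48.6² − 41.72²) = 24.92. Taking the right-of-MF solution: Q = (31.51, -16.51).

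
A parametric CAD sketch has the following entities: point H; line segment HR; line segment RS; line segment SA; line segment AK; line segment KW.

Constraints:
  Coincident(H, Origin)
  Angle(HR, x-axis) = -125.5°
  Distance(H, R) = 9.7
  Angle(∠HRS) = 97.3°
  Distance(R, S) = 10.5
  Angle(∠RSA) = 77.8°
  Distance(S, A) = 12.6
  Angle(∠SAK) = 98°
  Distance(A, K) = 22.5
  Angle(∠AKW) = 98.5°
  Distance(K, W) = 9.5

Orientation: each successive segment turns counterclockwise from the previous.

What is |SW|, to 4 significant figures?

25.84

H is at the origin; HR runs at -125.5° with length 9.7, so R = (-5.633, -7.897). ∠HRS = 97.3° gives RS at -42.80° from the x-axis; with |RS| = 10.5, S = (2.071, -15.03). ∠RSA = 77.8° gives SA at 59.40° from the x-axis; with |SA| = 12.6, A = (8.485, -4.186). ∠SAK = 98.0° gives AK at 141.4° from the x-axis; with |AK| = 22.5, K = (-9.099, 9.852). ∠AKW = 98.5° gives KW at -137.1° from the x-axis; with |KW| = 9.5, W = (-16.06, 3.385). Then |SW| = |W − S| = 25.84.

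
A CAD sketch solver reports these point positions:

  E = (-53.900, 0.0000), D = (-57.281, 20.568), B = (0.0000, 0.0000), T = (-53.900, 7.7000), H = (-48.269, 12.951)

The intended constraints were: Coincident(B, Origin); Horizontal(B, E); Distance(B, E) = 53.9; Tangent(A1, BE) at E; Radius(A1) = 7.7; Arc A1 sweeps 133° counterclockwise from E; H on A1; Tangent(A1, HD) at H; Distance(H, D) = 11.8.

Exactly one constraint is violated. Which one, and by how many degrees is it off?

Tangent(A1, HD) at H — off by 6.80°.

B = (0.00, 0.00) ✓; B.y = 0.00, E.y = 0.00 ✓; |BE| = 53.90 ✓; ∠(TE, EB) = 90.00° ✓; |TE| = 7.700 ✓; bearing(T→H) − bearing(T→E) = 133.0° ✓; |TH| = 7.699 ✓; ∠(TH, HD) = 83.20° ✗; |HD| = 11.80 ✓.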